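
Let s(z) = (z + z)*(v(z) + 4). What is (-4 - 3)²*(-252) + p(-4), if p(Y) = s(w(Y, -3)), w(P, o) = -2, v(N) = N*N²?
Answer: -12332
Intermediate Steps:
v(N) = N³
s(z) = 2*z*(4 + z³) (s(z) = (z + z)*(z³ + 4) = (2*z)*(4 + z³) = 2*z*(4 + z³))
p(Y) = 16 (p(Y) = 2*(-2)*(4 + (-2)³) = 2*(-2)*(4 - 8) = 2*(-2)*(-4) = 16)
(-4 - 3)²*(-252) + p(-4) = (-4 - 3)²*(-252) + 16 = (-7)²*(-252) + 16 = 49*(-252) + 16 = -12348 + 16 = -12332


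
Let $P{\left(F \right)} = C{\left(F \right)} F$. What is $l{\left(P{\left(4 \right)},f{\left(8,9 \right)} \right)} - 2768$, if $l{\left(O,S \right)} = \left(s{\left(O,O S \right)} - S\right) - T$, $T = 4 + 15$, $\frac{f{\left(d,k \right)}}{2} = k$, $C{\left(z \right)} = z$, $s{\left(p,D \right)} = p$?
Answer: $-2789$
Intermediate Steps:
$f{\left(d,k \right)} = 2 k$
$T = 19$
$P{\left(F \right)} = F^{2}$ ($P{\left(F \right)} = F F = F^{2}$)
$l{\left(O,S \right)} = -19 + O - S$ ($l{\left(O,S \right)} = \left(O - S\right) - 19 = -19 + O - S$)
$l{\left(P{\left(4 \right)},f{\left(8,9 \right)} \right)} - 2768 = \left(-19 + 4^{2} - 2 \cdot 9\right) - 2768 = \left(-19 + 16 - 18\right) - 2768 = -21 - 2768 = -2789$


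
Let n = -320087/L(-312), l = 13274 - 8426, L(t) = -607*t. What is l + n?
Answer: 917813545/189384 ≈ 4846.3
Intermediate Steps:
l = 4848
n = -320087/189384 (n = -320087/((-607*(-312))) = -320087/189384 ≈ -1.6901)
l + n = 4848 - 320087/189384 = 917813545/189384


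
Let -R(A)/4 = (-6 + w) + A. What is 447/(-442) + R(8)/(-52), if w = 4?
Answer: -243/442 ≈ -0.54977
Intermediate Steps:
R(A) = 8 - 4*A (R(A) = -4*((-6 + 4) + A) = -4*(-2 + A) = 8 - 4*A)
447/(-442) + R(8)/(-52) = 447/(-442) + (8 - 4*8)/(-52) = 447*(-1/442) + (8 - 32)*(-1/52) = -447/442 - 24*(-1/52) = -447/442 + 6/13 = -243/442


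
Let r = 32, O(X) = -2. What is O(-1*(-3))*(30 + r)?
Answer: -124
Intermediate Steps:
O(-1*(-3))*(30 + r) = -2*(30 + 32) = -2*62 = -124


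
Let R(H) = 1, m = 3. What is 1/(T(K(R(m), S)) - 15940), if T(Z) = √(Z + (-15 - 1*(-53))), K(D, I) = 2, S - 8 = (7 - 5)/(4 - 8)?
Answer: -797/12704178 - √10/127041780 ≈ -6.2760e-5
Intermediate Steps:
S = 15/2 (S = 8 + (7 - 5)/(4 - 8) = 8 + 2/(-4) = 8 + 2*(-¼) = 8 - ½ = 15/2 ≈ 7.5000)
T(Z) = √(38 + Z) (T(Z) = √(Z + (-15 + 53)) = √(Z + 38) = √(38 + Z))
1/(T(K(R(m), S)) - 15940) = 1/(√(38 + 2) - 15940) = 1/(√40 - 15940) = 1/(2*√10 - 15940) = 1/(-15940 + 2*√10)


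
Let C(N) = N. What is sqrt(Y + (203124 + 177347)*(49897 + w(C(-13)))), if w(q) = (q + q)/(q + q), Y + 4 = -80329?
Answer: 5*sqrt(759386465) ≈ 1.3778e+5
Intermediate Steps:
Y = -80333 (Y = -4 - 80329 = -80333)
w(q) = 1 (w(q) = (2*q)/((2*q)) = (2*q)*(1/(2*q)) = 1)
sqrt(Y + (203124 + 177347)*(49897 + w(C(-13)))) = sqrt(-80333 + (203124 + 177347)*(49897 + 1)) = sqrt(-80333 + 380471*49898) = sqrt(-80333 + 18984741958) = sqrt(18984661625) = 5*sqrt(759386465)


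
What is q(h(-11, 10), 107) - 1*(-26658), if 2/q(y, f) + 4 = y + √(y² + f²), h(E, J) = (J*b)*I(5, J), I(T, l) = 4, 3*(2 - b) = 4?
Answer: 931403726/34939 + 2*√109441/34939 ≈ 26658.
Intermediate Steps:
b = ⅔ (b = 2 - ⅓*4 = 2 - 4/3 = ⅔ ≈ 0.66667)
h(E, J) = 8*J/3 (h(E, J) = (J*(⅔))*4 = (2*J/3)*4 = 8*J/3)
q(y, f) = 2/(-4 + y + √(f² + y²)) (q(y, f) = 2/(-4 + (y + √(y² + f²))) = 2/(-4 + (y + √(f² + y²))) = 2/(-4 + y + √(f² + y²)))
q(h(-11, 10), 107) - 1*(-26658) = 2/(-4 + (8/3)*10 + √(107² + ((8/3)*10)²)) - 1*(-26658) = 2/(-4 + 80/3 + √(11449 + (80/3)²)) + 26658 = 2/(-4 + 80/3 + √(11449 + 6400/9)) + 26658 = 2/(-4 + 80/3 + √(109441/9)) + 26658 = 2/(-4 + 80/3 + √109441/3) + 26658 = 2/(68/3 + √109441/3) + 26658 = 26658 + 2/(68/3 + √109441/3)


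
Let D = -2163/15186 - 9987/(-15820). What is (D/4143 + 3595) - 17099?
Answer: -2240144241076253/165887460060 ≈ -13504.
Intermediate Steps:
D = 19573987/40040420 (D = -2163*1/15186 - 9987*(-1/15820) = -721/5062 + 9987/15820 = 19573987/40040420 ≈ 0.48886)
(D/4143 + 3595) - 17099 = ((19573987/40040420)/4143 + 3595) - 17099 = ((19573987/40040420)*(1/4143) + 3595) - 17099 = (19573987/165887460060 + 3595) - 17099 = 596365438489687/165887460060 - 17099 = -2240144241076253/165887460060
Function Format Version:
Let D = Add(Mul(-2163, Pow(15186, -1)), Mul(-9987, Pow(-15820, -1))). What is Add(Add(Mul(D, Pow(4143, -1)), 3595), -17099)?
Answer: Rational(-2240144241076253, 165887460060) ≈ -13504.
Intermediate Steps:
D = Rational(19573987, 40040420) (D = Add(Mul(-2163, Rational(1, 15186)), Mul(-9987, Rational(-1, 15820))) = Add(Rational(-721, 5062), Rational(9987, 15820)) = Rational(19573987, 40040420) ≈ 0.48886)
Add(Add(Mul(D, Pow(4143, -1)), 3595), -17099) = Add(Add(Mul(Rational(19573987, 40040420), Pow(4143, -1)), 3595), -17099) = Add(Add(Mul(Rational(19573987, 40040420), Rational(1, 4143)), 3595), -17099) = Add(Add(Rational(19573987, 165887460060), 3595), -17099) = Add(Rational(596365438489687, 165887460060), -17099) = Rational(-2240144241076253, 165887460060)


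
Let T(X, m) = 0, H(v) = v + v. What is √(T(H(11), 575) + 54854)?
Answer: √54854 ≈ 234.21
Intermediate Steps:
H(v) = 2*v
√(T(H(11), 575) + 54854) = √(0 + 54854) = √54854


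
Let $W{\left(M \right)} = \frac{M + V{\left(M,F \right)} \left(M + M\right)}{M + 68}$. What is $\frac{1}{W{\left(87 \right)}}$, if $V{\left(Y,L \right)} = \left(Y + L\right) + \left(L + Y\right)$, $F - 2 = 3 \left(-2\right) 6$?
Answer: $\frac{155}{18531} \approx 0.0083644$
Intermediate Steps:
$F = -34$ ($F = 2 + 3 \left(-2\right) 6 = 2 - 36 = -34$)
$V{\left(Y,L \right)} = 2 L + 2 Y$ ($V{\left(Y,L \right)} = \left(L + Y\right) + \left(L + Y\right) = 2 L + 2 Y$)
$W{\left(M \right)} = \frac{M + 2 M \left(-68 + 2 M\right)}{68 + M}$ ($W{\left(M \right)} = \frac{M + \left(2 \left(-34\right) + 2 M\right) \left(M + M\right)}{M + 68} = \frac{M + \left(-68 + 2 M\right) 2 M}{68 + M} = \frac{M + 2 M \left(-68 + 2 M\right)}{68 + M}$)
$\frac{1}{W{\left(87 \right)}} = \frac{1}{87 \frac{1}{68 + 87} \left(-135 + 4 \cdot 87\right)} = \frac{1}{87 \cdot \frac{1}{155} \left(-135 + 348\right)} = \frac{1}{87 \cdot \frac{1}{155} \cdot 213} = \frac{1}{\frac{18531}{155}} = \frac{155}{18531}$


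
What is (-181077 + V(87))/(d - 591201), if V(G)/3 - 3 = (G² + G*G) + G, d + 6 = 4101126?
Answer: -45131/1169973 ≈ -0.038574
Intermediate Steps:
d = 4101120 (d = -6 + 4101126 = 4101120)
V(G) = 9 + 3*G + 6*G² (V(G) = 9 + 3*((G² + G*G) + G) = 9 + 3*((G² + G²) + G) = 9 + 3*(2*G² + G) = 9 + 3*(G + 2*G²) = 9 + (3*G + 6*G²) = 9 + 3*G + 6*G²)
(-181077 + V(87))/(d - 591201) = (-181077 + (9 + 3*87 + 6*87²))/(4101120 - 591201) = (-181077 + (9 + 261 + 6*7569))/3509919 = (-181077 + (9 + 261 + 45414))*(1/3509919) = (-181077 + 45684)*(1/3509919) = -135393*1/3509919 = -45131/1169973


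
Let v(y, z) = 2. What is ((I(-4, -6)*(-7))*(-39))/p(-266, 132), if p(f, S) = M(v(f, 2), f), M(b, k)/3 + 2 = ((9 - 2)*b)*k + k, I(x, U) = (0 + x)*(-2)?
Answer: -91/499 ≈ -0.18236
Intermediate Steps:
I(x, U) = -2*x (I(x, U) = x*(-2) = -2*x)
M(b, k) = -6 + 3*k + 21*b*k (M(b, k) = -6 + 3*(((9 - 2)*b)*k + k) = -6 + 3*((7*b)*k + k) = -6 + 3*(7*b*k + k) = -6 + 3*(k + 7*b*k) = -6 + (3*k + 21*b*k) = -6 + 3*k + 21*b*k)
p(f, S) = -6 + 45*f (p(f, S) = -6 + 3*f + 21*2*f = -6 + 3*f + 42*f = -6 + 45*f)
((I(-4, -6)*(-7))*(-39))/p(-266, 132) = ((-2*(-4)*(-7))*(-39))/(-6 + 45*(-266)) = ((8*(-7))*(-39))/(-6 - 11970) = -56*(-39)/(-11976) = 2184*(-1/11976) = -91/499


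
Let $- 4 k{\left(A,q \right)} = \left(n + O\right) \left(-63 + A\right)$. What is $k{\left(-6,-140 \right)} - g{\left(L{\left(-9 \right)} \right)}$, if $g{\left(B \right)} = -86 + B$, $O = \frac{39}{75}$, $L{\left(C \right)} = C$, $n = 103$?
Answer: $\frac{47018}{25} \approx 1880.7$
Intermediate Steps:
$O = \frac{13}{25}$ ($O = 39 \cdot \frac{1}{75} = \frac{13}{25} \approx 0.52$)
$k{\left(A,q \right)} = \frac{40761}{25} - \frac{647 A}{25}$ ($k{\left(A,q \right)} = - \frac{\left(103 + \frac{13}{25}\right) \left(-63 + A\right)}{4} = - \frac{\frac{2588}{25} \left(-63 + A\right)}{4} = - \frac{- \frac{163044}{25} + \frac{2588 A}{25}}{4} = \frac{40761}{25} - \frac{647 A}{25}$)
$k{\left(-6,-140 \right)} - g{\left(L{\left(-9 \right)} \right)} = \left(\frac{40761}{25} - - \frac{3882}{25}\right) - \left(-86 - 9\right) = \left(\frac{40761}{25} + \frac{3882}{25}\right) - -95 = \frac{44643}{25} + 95 = \frac{47018}{25}$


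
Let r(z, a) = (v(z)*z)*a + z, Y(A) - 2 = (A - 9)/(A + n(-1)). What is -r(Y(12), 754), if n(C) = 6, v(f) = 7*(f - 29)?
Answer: 2761694/9 ≈ 3.0686e+5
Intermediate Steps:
v(f) = -203 + 7*f (v(f) = 7*(-29 + f) = -203 + 7*f)
Y(A) = 2 + (-9 + A)/(6 + A) (Y(A) = 2 + (A - 9)/(A + 6) = 2 + (-9 + A)/(6 + A))
r(z, a) = z + a*z*(-203 + 7*z) (r(z, a) = ((-203 + 7*z)*z)*a + z = (z*(-203 + 7*z))*a + z = a*z*(-203 + 7*z) + z = z + a*z*(-203 + 7*z))
-r(Y(12), 754) = -3*(1 + 12)/(6 + 12)*(1 + 7*754*(-29 + 3*(1 + 12)/(6 + 12))) = -3*13/18*(1 + 7*754*(-29 + 3*13/18)) = -3*(1/18)*13*(1 + 7*754*(-29 + 3*(1/18)*13)) = -13*(1 + 7*754*(-29 + 13/6))/6 = -13*(1 + 7*754*(-161/6))/6 = -13*(1 - 424879/3)/6 = -13*(-424876)/(6*3) = -1*(-2761694/9) = 2761694/9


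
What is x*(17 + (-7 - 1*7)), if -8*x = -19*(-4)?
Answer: -57/2 ≈ -28.500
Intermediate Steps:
x = -19/2 (x = -(-19)*(-4)/8 = -1/8*76 = -19/2 ≈ -9.5000)
x*(17 + (-7 - 1*7)) = -19*(17 + (-7 - 1*7))/2 = -19*(17 + (-7 - 7))/2 = -19*(17 - 14)/2 = -19/2*3 = -57/2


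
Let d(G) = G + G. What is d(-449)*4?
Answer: -3592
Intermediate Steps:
d(G) = 2*G
d(-449)*4 = (2*(-449))*4 = -898*4 = -3592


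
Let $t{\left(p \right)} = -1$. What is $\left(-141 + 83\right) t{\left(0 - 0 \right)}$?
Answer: $58$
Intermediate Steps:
$\left(-141 + 83\right) t{\left(0 - 0 \right)} = \left(-141 + 83\right) \left(-1\right) = \left(-58\right) \left(-1\right) = 58$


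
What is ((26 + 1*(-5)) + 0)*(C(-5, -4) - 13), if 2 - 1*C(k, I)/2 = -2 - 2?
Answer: -21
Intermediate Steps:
C(k, I) = 12 (C(k, I) = 4 - 2*(-2 - 2) = 4 - 2*(-4) = 4 + 8 = 12)
((26 + 1*(-5)) + 0)*(C(-5, -4) - 13) = ((26 + 1*(-5)) + 0)*(12 - 13) = ((26 - 5) + 0)*(-1) = (21 + 0)*(-1) = 21*(-1) = -21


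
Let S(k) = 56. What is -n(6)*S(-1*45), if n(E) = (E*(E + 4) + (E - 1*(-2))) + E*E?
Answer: -5824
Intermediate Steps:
n(E) = 2 + E + E² + E*(4 + E) (n(E) = (E*(4 + E) + (E + 2)) + E² = (E*(4 + E) + (2 + E)) + E² = (2 + E + E*(4 + E)) + E² = 2 + E + E² + E*(4 + E))
-n(6)*S(-1*45) = -(2 + 2*6² + 5*6)*56 = -(2 + 2*36 + 30)*56 = -(2 + 72 + 30)*56 = -104*56 = -1*5824 = -5824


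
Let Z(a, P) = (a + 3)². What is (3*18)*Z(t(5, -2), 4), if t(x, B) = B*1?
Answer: 54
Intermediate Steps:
t(x, B) = B
Z(a, P) = (3 + a)²
(3*18)*Z(t(5, -2), 4) = (3*18)*(3 - 2)² = 54*1² = 54*1 = 54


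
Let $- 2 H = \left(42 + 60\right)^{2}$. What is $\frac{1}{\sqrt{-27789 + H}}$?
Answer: $- \frac{i \sqrt{32991}}{32991} \approx - 0.0055056 i$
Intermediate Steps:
$H = -5202$ ($H = - \frac{\left(42 + 60\right)^{2}}{2} = - \frac{102^{2}}{2} = \left(- \frac{1}{2}\right) 10404 = -5202$)
$\frac{1}{\sqrt{-27789 + H}} = \frac{1}{\sqrt{-27789 - 5202}} = \frac{1}{\sqrt{-32991}} = \frac{1}{i \sqrt{32991}} = - \frac{i \sqrt{32991}}{32991}$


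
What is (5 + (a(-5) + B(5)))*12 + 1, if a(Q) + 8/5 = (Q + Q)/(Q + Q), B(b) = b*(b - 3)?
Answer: 869/5 ≈ 173.80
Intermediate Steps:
B(b) = b*(-3 + b)
a(Q) = -3/5 (a(Q) = -8/5 + (Q + Q)/(Q + Q) = -8/5 + (2*Q)/((2*Q)) = -8/5 + (2*Q)*(1/(2*Q)) = -8/5 + 1 = -3/5)
(5 + (a(-5) + B(5)))*12 + 1 = (5 + (-3/5 + 5*(-3 + 5)))*12 + 1 = (5 + (-3/5 + 5*2))*12 + 1 = (5 + (-3/5 + 10))*12 + 1 = (5 + 47/5)*12 + 1 = (72/5)*12 + 1 = 864/5 + 1 = 869/5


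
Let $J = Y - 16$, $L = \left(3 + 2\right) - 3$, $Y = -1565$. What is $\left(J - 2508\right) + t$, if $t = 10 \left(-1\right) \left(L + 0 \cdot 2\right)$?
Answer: $-4109$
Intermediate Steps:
$L = 2$ ($L = 5 - 3 = 2$)
$J = -1581$ ($J = -1565 - 16 = -1581$)
$t = -20$ ($t = 10 \left(-1\right) \left(2 + 0 \cdot 2\right) = - 10 \left(2 + 0\right) = \left(-10\right) 2 = -20$)
$\left(J - 2508\right) + t = \left(-1581 - 2508\right) - 20 = -4089 - 20 = -4109$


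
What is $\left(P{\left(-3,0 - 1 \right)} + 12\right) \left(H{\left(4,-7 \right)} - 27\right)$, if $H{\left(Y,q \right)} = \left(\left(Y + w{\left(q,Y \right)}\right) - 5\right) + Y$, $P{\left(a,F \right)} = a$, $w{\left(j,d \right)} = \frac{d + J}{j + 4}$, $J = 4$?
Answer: $-240$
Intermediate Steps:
$w{\left(j,d \right)} = \frac{4 + d}{4 + j}$ ($w{\left(j,d \right)} = \frac{d + 4}{j + 4} = \frac{4 + d}{4 + j}$)
$H{\left(Y,q \right)} = -5 + 2 Y + \frac{4 + Y}{4 + q}$ ($H{\left(Y,q \right)} = \left(\left(Y + \frac{4 + Y}{4 + q}\right) - 5\right) + Y = \left(-5 + Y + \frac{4 + Y}{4 + q}\right) + Y = -5 + 2 Y + \frac{4 + Y}{4 + q}$)
$\left(P{\left(-3,0 - 1 \right)} + 12\right) \left(H{\left(4,-7 \right)} - 27\right) = \left(-3 + 12\right) \left(\frac{4 + 4 + \left(-5 + 2 \cdot 4\right) \left(4 - 7\right)}{4 - 7} - 27\right) = 9 \left(\frac{4 + 4 + \left(-5 + 8\right) \left(-3\right)}{-3} - 27\right) = 9 \left(- \frac{4 + 4 + 3 \left(-3\right)}{3} - 27\right) = 9 \left(- \frac{4 + 4 - 9}{3} - 27\right) = 9 \left(\left(- \frac{1}{3}\right) \left(-1\right) - 27\right) = 9 \left(\frac{1}{3} - 27\right) = 9 \left(- \frac{80}{3}\right) = -240$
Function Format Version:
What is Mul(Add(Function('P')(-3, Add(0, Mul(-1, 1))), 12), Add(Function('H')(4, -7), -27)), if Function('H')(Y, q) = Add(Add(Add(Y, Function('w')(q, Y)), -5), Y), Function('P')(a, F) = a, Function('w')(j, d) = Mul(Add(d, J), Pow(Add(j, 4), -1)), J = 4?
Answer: -240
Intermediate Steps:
Function('w')(j, d) = Mul(Pow(Add(4, j), -1), Add(4, d)) (Function('w')(j, d) = Mul(Add(d, 4), Pow(Add(j, 4), -1)) = Mul(Add(4, d), Pow(Add(4, j), -1)) = Mul(Pow(Add(4, j), -1), Add(4, d)))
Function('H')(Y, q) = Add(-5, Mul(2, Y), Mul(Pow(Add(4, q), -1), Add(4, Y))) (Function('H')(Y, q) = Add(Add(Add(Y, Mul(Pow(Add(4, q), -1), Add(4, Y))), -5), Y) = Add(Add(-5, Y, Mul(Pow(Add(4, q), -1), Add(4, Y))), Y) = Add(-5, Mul(2, Y), Mul(Pow(Add(4, q), -1), Add(4, Y))))
Mul(Add(Function('P')(-3, Add(0, Mul(-1, 1))), 12), Add(Function('H')(4, -7), -27)) = Mul(Add(-3, 12), Add(Mul(Pow(Add(4, -7), -1), Add(4, 4, Mul(Add(-5, Mul(2, 4)), Add(4, -7)))), -27)) = Mul(9, Add(Mul(Pow(-3, -1), Add(4, 4, Mul(Add(-5, 8), -3))), -27)) = Mul(9, Add(Mul(Rational(-1, 3), Add(4, 4, Mul(3, -3))), -27)) = Mul(9, Add(Mul(Rational(-1, 3), Add(4, 4, -9)), -27)) = Mul(9, Add(Mul(Rational(-1, 3), -1), -27)) = Mul(9, Add(Rational(1, 3), -27)) = Mul(9, Rational(-80, 3)) = -240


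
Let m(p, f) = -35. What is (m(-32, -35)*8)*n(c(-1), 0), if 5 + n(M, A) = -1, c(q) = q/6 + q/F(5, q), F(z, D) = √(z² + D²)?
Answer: 1680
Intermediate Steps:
F(z, D) = √(D² + z²)
c(q) = q/6 + q/√(25 + q²) (c(q) = q/6 + q/(√(q² + 5²)) = q*(⅙) + q/(√(q² + 25)) = q/6 + q/(√(25 + q²)) = q/6 + q/√(25 + q²))
n(M, A) = -6 (n(M, A) = -5 - 1 = -6)
(m(-32, -35)*8)*n(c(-1), 0) = -35*8*(-6) = -280*(-6) = 1680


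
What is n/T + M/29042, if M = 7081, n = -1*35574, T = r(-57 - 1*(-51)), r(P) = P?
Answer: 172197099/29042 ≈ 5929.2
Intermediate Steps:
T = -6 (T = -57 - 1*(-51) = -57 + 51 = -6)
n = -35574
n/T + M/29042 = -35574/(-6) + 7081/29042 = -35574*(-⅙) + 7081*(1/29042) = 5929 + 7081/29042 = 172197099/29042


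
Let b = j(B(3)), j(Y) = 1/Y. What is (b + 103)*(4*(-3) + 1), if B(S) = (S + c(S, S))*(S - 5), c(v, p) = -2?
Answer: -2255/2 ≈ -1127.5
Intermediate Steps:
B(S) = (-5 + S)*(-2 + S) (B(S) = (S - 2)*(S - 5) = (-2 + S)*(-5 + S) = (-5 + S)*(-2 + S))
b = -½ (b = 1/(10 + 3² - 7*3) = 1/(10 + 9 - 21) = 1/(-2) = -½ ≈ -0.50000)
(b + 103)*(4*(-3) + 1) = (-½ + 103)*(4*(-3) + 1) = 205*(-12 + 1)/2 = (205/2)*(-11) = -2255/2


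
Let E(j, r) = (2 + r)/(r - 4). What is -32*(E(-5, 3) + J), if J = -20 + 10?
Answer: 480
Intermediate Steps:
J = -10
E(j, r) = (2 + r)/(-4 + r)
-32*(E(-5, 3) + J) = -32*((2 + 3)/(-4 + 3) - 10) = -32*(5/(-1) - 10) = -32*(-1*5 - 10) = -32*(-5 - 10) = -32*(-15) = 480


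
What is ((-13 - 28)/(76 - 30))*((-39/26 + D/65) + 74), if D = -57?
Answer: -381751/5980 ≈ -63.838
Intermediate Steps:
((-13 - 28)/(76 - 30))*((-39/26 + D/65) + 74) = ((-13 - 28)/(76 - 30))*((-39/26 - 57/65) + 74) = (-41/46)*((-39*1/26 - 57*1/65) + 74) = (-41*1/46)*((-3/2 - 57/65) + 74) = -41*(-309/130 + 74)/46 = -41/46*9311/130 = -381751/5980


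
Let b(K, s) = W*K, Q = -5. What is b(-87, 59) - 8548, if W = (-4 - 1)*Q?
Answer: -10723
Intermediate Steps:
W = 25 (W = (-4 - 1)*(-5) = -5*(-5) = 25)
b(K, s) = 25*K
b(-87, 59) - 8548 = 25*(-87) - 8548 = -2175 - 8548 = -10723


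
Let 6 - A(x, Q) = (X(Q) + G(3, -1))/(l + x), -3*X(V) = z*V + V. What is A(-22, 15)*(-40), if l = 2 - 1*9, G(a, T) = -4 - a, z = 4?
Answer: -5680/29 ≈ -195.86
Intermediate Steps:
X(V) = -5*V/3 (X(V) = -(4*V + V)/3 = -5*V/3)
l = -7 (l = 2 - 9 = -7)
A(x, Q) = 6 - (-7 - 5*Q/3)/(-7 + x) (A(x, Q) = 6 - (-5*Q/3 + (-4 - 1*3))/(-7 + x) = 6 - (-5*Q/3 + (-4 - 3))/(-7 + x) = 6 - (-5*Q/3 - 7)/(-7 + x) = 6 - (-7 - 5*Q/3)/(-7 + x))
A(-22, 15)*(-40) = ((-105 + 5*15 + 18*(-22))/(3*(-7 - 22)))*(-40) = ((⅓)*(-105 + 75 - 396)/(-29))*(-40) = ((⅓)*(-1/29)*(-426))*(-40) = (142/29)*(-40) = -5680/29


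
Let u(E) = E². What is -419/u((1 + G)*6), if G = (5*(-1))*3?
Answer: -419/7056 ≈ -0.059382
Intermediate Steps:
G = -15 (G = -5*3 = -15)
-419/u((1 + G)*6) = -419*1/(36*(1 - 15)²) = -419/((-14*6)²) = -419/((-84)²) = -419/7056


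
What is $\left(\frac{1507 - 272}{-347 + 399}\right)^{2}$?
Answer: $\frac{9025}{16} \approx 564.06$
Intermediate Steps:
$\left(\frac{1507 - 272}{-347 + 399}\right)^{2} = \left(\frac{1235}{52}\right)^{2} = \left(1235 \cdot \frac{1}{52}\right)^{2} = \left(\frac{95}{4}\right)^{2} = \frac{9025}{16}$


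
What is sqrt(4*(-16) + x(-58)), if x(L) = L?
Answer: I*sqrt(122) ≈ 11.045*I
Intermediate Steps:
sqrt(4*(-16) + x(-58)) = sqrt(4*(-16) - 58) = sqrt(-64 - 58) = sqrt(-122) = I*sqrt(122)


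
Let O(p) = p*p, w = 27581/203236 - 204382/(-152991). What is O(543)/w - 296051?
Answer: -4378709222569349/45757424923 ≈ -95694.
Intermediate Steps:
w = 45757424923/31093278876 (w = 27581*(1/203236) - 204382*(-1/152991) = 27581/203236 + 204382/152991 = 45757424923/31093278876 ≈ 1.4716)
O(p) = p²
O(543)/w - 296051 = 543²/(45757424923/31093278876) - 296051 = 294849*(31093278876/45757424923) - 296051 = 9167822183309724/45757424923 - 296051 = -4378709222569349/45757424923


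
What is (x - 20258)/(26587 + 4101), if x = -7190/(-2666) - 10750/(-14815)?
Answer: -79999079247/121207749152 ≈ -0.66002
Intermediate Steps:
x = 13517935/3949679 (x = -7190*(-1/2666) - 10750*(-1/14815) = 3595/1333 + 2150/2963 = 13517935/3949679 ≈ 3.4225)
(x - 20258)/(26587 + 4101) = (13517935/3949679 - 20258)/(26587 + 4101) = -79999079247/3949679/30688 = -79999079247/3949679*1/30688 = -79999079247/121207749152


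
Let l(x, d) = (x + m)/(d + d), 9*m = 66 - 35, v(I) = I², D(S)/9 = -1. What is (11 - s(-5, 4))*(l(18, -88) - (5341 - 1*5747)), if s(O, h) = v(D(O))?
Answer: -22501885/792 ≈ -28411.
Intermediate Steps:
D(S) = -9 (D(S) = 9*(-1) = -9)
s(O, h) = 81 (s(O, h) = (-9)² = 81)
m = 31/9 (m = (66 - 35)/9 = (⅑)*31 = 31/9 ≈ 3.4444)
l(x, d) = (31/9 + x)/(2*d) (l(x, d) = (x + 31/9)/(d + d) = (31/9 + x)/((2*d)) = (31/9 + x)*(1/(2*d)) = (31/9 + x)/(2*d))
(11 - s(-5, 4))*(l(18, -88) - (5341 - 1*5747)) = (11 - 1*81)*((1/18)*(31 + 9*18)/(-88) - (5341 - 1*5747)) = (11 - 81)*((1/18)*(-1/88)*(31 + 162) - (5341 - 5747)) = -70*((1/18)*(-1/88)*193 - 1*(-406)) = -70*(-193/1584 + 406) = -70*642911/1584 = -22501885/792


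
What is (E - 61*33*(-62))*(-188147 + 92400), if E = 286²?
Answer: -19781521694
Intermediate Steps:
E = 81796
(E - 61*33*(-62))*(-188147 + 92400) = (81796 - 61*33*(-62))*(-188147 + 92400) = (81796 - 2013*(-62))*(-95747) = (81796 + 124806)*(-95747) = 206602*(-95747) = -19781521694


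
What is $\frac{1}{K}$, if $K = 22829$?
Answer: $\frac{1}{22829} \approx 4.3804 \cdot 10^{-5}$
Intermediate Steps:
$\frac{1}{K} = \frac{1}{22829}$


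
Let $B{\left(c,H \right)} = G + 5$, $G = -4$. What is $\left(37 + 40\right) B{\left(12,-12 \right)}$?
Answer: $77$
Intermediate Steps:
$B{\left(c,H \right)} = 1$ ($B{\left(c,H \right)} = -4 + 5 = 1$)
$\left(37 + 40\right) B{\left(12,-12 \right)} = \left(37 + 40\right) 1 = 77 \cdot 1 = 77$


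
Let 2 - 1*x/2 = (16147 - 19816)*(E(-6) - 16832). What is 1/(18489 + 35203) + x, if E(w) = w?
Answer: -6634035330079/53692 ≈ -1.2356e+8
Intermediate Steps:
x = -123557240 (x = 4 - 2*(16147 - 19816)*(-6 - 16832) = 4 - (-7338)*(-16838) = 4 - 2*61778622 = 4 - 123557244 = -123557240)
1/(18489 + 35203) + x = 1/(18489 + 35203) - 123557240 = 1/53692 - 123557240 = -6634035330079/53692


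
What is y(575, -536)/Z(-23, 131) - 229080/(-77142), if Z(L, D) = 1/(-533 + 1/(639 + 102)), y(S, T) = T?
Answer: 9102948316/31863 ≈ 2.8569e+5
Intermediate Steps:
Z(L, D) = -741/394952 (Z(L, D) = 1/(-533 + 1/741) = 1/(-394952/741) = -741/394952)
y(575, -536)/Z(-23, 131) - 229080/(-77142) = -536/(-741/394952) - 229080/(-77142) = -536*(-394952/741) - 229080*(-1/77142) = 211694272/741 + 1660/559 = 9102948316/31863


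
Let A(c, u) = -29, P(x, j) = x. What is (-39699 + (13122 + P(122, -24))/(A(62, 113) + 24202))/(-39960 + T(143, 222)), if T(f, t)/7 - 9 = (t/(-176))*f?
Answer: 7677045464/7959612921 ≈ 0.96450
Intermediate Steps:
T(f, t) = 63 - 7*f*t/176 (T(f, t) = 63 + 7*((t/(-176))*f) = 63 + 7*((t*(-1/176))*f) = 63 + 7*((-t/176)*f) = 63 + 7*(-f*t/176) = 63 - 7*f*t/176)
(-39699 + (13122 + P(122, -24))/(A(62, 113) + 24202))/(-39960 + T(143, 222)) = (-39699 + (13122 + 122)/(-29 + 24202))/(-39960 + (63 - 7/176*143*222)) = (-39699 + 13244/24173)/(-39960 + (63 - 10101/8)) = (-39699 + 13244*(1/24173))/(-39960 - 9597/8) = (-39699 + 13244/24173)/(-329277/8) = -959630683/24173*(-8/329277) = 7677045464/7959612921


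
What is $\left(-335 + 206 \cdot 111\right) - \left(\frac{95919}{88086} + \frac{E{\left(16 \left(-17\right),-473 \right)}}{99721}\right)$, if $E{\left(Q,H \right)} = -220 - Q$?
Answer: $\frac{65967758386705}{2928008002} \approx 22530.0$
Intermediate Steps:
$\left(-335 + 206 \cdot 111\right) - \left(\frac{95919}{88086} + \frac{E{\left(16 \left(-17\right),-473 \right)}}{99721}\right) = \left(-335 + 206 \cdot 111\right) - \left(\frac{95919}{88086} + \frac{-220 - 16 \left(-17\right)}{99721}\right) = \left(-335 + 22866\right) - \left(95919 \cdot \frac{1}{88086} + \left(-220 - -272\right) \frac{1}{99721}\right) = 22531 - \left(\frac{31973}{29362} + \left(-220 + 272\right) \frac{1}{99721}\right) = 22531 - \left(\frac{31973}{29362} + 52 \cdot \frac{1}{99721}\right) = 22531 - \left(\frac{31973}{29362} + \frac{52}{99721}\right) = 22531 - \frac{3189906357}{2928008002} = \frac{65967758386705}{2928008002}$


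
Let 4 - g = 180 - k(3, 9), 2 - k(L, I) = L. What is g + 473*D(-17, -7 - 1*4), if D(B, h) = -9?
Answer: -4434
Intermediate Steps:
k(L, I) = 2 - L
g = -177 (g = 4 - (180 - (2 - 1*3)) = 4 - (180 - (2 - 3)) = 4 - (180 - 1*(-1)) = 4 - (180 + 1) = 4 - 1*181 = 4 - 181 = -177)
g + 473*D(-17, -7 - 1*4) = -177 + 473*(-9) = -177 - 4257 = -4434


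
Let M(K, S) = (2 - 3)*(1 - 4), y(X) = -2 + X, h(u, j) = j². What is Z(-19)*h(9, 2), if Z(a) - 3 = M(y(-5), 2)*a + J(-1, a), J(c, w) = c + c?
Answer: -224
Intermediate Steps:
J(c, w) = 2*c
M(K, S) = 3 (M(K, S) = -1*(-3) = 3)
Z(a) = 1 + 3*a (Z(a) = 3 + (3*a + 2*(-1)) = 3 + (3*a - 2) = 3 + (-2 + 3*a) = 1 + 3*a)
Z(-19)*h(9, 2) = (1 + 3*(-19))*2² = (1 - 57)*4 = -56*4 = -224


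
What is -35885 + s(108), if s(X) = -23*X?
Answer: -38369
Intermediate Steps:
-35885 + s(108) = -35885 - 23*108 = -35885 - 2484 = -38369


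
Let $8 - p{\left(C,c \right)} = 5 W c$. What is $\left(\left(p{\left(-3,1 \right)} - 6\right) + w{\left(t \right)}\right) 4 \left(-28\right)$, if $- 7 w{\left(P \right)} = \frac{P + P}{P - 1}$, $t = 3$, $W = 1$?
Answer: $384$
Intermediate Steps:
$p{\left(C,c \right)} = 8 - 5 c$ ($p{\left(C,c \right)} = 8 - 5 \cdot 1 c = 8 - 5 c$)
$w{\left(P \right)} = - \frac{2 P}{7 \left(-1 + P\right)}$ ($w{\left(P \right)} = - \frac{\left(P + P\right) \frac{1}{P - 1}}{7} = - \frac{2 P \frac{1}{-1 + P}}{7} = - \frac{2 P}{7 \left(-1 + P\right)}$)
$\left(\left(p{\left(-3,1 \right)} - 6\right) + w{\left(t \right)}\right) 4 \left(-28\right) = \left(\left(\left(8 - 5\right) - 6\right) - \frac{6}{-7 + 7 \cdot 3}\right) 4 \left(-28\right) = \left(\left(\left(8 - 5\right) - 6\right) - \frac{6}{-7 + 21}\right) 4 \left(-28\right) = \left(\left(3 - 6\right) - \frac{6}{14}\right) 4 \left(-28\right) = \left(-3 - 6 \cdot \frac{1}{14}\right) 4 \left(-28\right) = \left(-3 - \frac{3}{7}\right) 4 \left(-28\right) = \left(- \frac{24}{7}\right) 4 \left(-28\right) = \left(- \frac{96}{7}\right) \left(-28\right) = 384$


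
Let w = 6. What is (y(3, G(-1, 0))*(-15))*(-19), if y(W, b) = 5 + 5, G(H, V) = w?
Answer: 2850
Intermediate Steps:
G(H, V) = 6
y(W, b) = 10
(y(3, G(-1, 0))*(-15))*(-19) = (10*(-15))*(-19) = -150*(-19) = 2850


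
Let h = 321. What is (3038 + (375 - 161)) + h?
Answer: 3573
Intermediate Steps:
(3038 + (375 - 161)) + h = (3038 + (375 - 161)) + 321 = (3038 + 214) + 321 = 3252 + 321 = 3573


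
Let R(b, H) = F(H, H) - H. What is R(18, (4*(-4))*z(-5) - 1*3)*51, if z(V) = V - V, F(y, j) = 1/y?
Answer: 136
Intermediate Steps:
z(V) = 0
R(b, H) = 1/H - H
R(18, (4*(-4))*z(-5) - 1*3)*51 = (1/((4*(-4))*0 - 1*3) - ((4*(-4))*0 - 1*3))*51 = (1/(-16*0 - 3) - (-16*0 - 3))*51 = (1/(0 - 3) - (0 - 3))*51 = (1/(-3) - 1*(-3))*51 = (-⅓ + 3)*51 = (8/3)*51 = 136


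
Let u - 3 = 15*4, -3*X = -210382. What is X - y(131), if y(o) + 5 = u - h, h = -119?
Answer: 209851/3 ≈ 69950.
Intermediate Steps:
X = 210382/3 (X = -1/3*(-210382) = 210382/3 ≈ 70127.)
u = 63 (u = 3 + 15*4 = 3 + 60 = 63)
y(o) = 177 (y(o) = -5 + (63 - 1*(-119)) = -5 + (63 + 119) = -5 + 182 = 177)
X - y(131) = 210382/3 - 1*177 = 210382/3 - 177 = 209851/3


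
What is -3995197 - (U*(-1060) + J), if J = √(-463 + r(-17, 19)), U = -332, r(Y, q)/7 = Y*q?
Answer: -4347117 - 2*I*√681 ≈ -4.3471e+6 - 52.192*I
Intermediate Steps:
r(Y, q) = 7*Y*q (r(Y, q) = 7*(Y*q) = 7*Y*q)
J = 2*I*√681 (J = √(-463 + 7*(-17)*19) = √(-463 - 2261) = √(-2724) = 2*I*√681 ≈ 52.192*I)
-3995197 - (U*(-1060) + J) = -3995197 - (-332*(-1060) + 2*I*√681) = -3995197 - (351920 + 2*I*√681) = -3995197 + (-351920 - 2*I*√681) = -4347117 - 2*I*√681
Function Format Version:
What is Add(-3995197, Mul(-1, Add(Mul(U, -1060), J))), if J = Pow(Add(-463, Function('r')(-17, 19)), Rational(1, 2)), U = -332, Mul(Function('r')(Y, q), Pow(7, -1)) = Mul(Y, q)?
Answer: Add(-4347117, Mul(-2, I, Pow(681, Rational(1, 2)))) ≈ Add(-4.3471e+6, Mul(-52.192, I))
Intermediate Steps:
Function('r')(Y, q) = Mul(7, Y, q) (Function('r')(Y, q) = Mul(7, Mul(Y, q)) = Mul(7, Y, q))
J = Mul(2, I, Pow(681, Rational(1, 2))) (J = Pow(Add(-463, Mul(7, -17, 19)), Rational(1, 2)) = Pow(Add(-463, -2261), Rational(1, 2)) = Pow(-2724, Rational(1, 2)) = Mul(2, I, Pow(681, Rational(1, 2))) ≈ Mul(52.192, I))
Add(-3995197, Mul(-1, Add(Mul(U, -1060), J))) = Add(-3995197, Mul(-1, Add(Mul(-332, -1060), Mul(2, I, Pow(681, Rational(1, 2)))))) = Add(-3995197, Mul(-1, Add(351920, Mul(2, I, Pow(681, Rational(1, 2)))))) = Add(-3995197, Add(-351920, Mul(-2, I, Pow(681, Rational(1, 2))))) = Add(-4347117, Mul(-2, I, Pow(681, Rational(1, 2))))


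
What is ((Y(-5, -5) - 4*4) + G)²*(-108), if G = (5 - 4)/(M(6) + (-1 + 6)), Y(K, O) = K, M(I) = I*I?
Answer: -79876800/1681 ≈ -47517.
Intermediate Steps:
M(I) = I²
G = 1/41 (G = (5 - 4)/(6² + (-1 + 6)) = 1/(36 + 5) = 1/41 ≈ 0.024390)
((Y(-5, -5) - 4*4) + G)²*(-108) = ((-5 - 4*4) + 1/41)²*(-108) = ((-5 - 16) + 1/41)²*(-108) = (-21 + 1/41)²*(-108) = (-860/41)²*(-108) = (739600/1681)*(-108) = -79876800/1681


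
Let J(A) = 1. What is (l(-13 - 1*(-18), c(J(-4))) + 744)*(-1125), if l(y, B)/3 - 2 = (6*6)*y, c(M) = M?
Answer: -1451250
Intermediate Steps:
l(y, B) = 6 + 108*y (l(y, B) = 6 + 3*((6*6)*y) = 6 + 3*(36*y) = 6 + 108*y)
(l(-13 - 1*(-18), c(J(-4))) + 744)*(-1125) = ((6 + 108*(-13 - 1*(-18))) + 744)*(-1125) = ((6 + 108*(-13 + 18)) + 744)*(-1125) = ((6 + 108*5) + 744)*(-1125) = ((6 + 540) + 744)*(-1125) = (546 + 744)*(-1125) = 1290*(-1125) = -1451250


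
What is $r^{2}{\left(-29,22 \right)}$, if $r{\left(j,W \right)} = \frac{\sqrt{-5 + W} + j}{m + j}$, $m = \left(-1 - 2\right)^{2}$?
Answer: $\frac{\left(29 - \sqrt{17}\right)^{2}}{400} \approx 1.5471$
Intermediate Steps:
$m = 9$ ($m = \left(-3\right)^{2} = 9$)
$r{\left(j,W \right)} = \frac{j + \sqrt{-5 + W}}{9 + j}$ ($r{\left(j,W \right)} = \frac{\sqrt{-5 + W} + j}{9 + j} = \frac{j + \sqrt{-5 + W}}{9 + j}$)
$r^{2}{\left(-29,22 \right)} = \left(\frac{-29 + \sqrt{-5 + 22}}{9 - 29}\right)^{2} = \left(\frac{-29 + \sqrt{17}}{-20}\right)^{2} = \left(- \frac{-29 + \sqrt{17}}{20}\right)^{2} = \left(\frac{29}{20} - \frac{\sqrt{17}}{20}\right)^{2}$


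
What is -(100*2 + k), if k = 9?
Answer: -209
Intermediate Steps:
-(100*2 + k) = -(100*2 + 9) = -(200 + 9) = -1*209 = -209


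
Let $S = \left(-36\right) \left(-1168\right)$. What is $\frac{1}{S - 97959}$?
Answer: $- \frac{1}{55911} \approx -1.7886 \cdot 10^{-5}$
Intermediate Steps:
$S = 42048$
$\frac{1}{S - 97959} = \frac{1}{42048 - 97959} = \frac{1}{-55911} = - \frac{1}{55911}$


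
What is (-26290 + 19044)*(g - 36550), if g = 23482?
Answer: 94690728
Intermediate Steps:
(-26290 + 19044)*(g - 36550) = (-26290 + 19044)*(23482 - 36550) = -7246*(-13068) = 94690728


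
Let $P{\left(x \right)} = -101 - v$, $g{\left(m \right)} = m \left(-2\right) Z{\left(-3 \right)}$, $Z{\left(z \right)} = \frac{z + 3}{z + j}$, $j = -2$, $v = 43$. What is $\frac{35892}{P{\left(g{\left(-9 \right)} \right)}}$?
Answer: $- \frac{997}{4} \approx -249.25$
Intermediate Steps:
$Z{\left(z \right)} = \frac{3 + z}{-2 + z}$ ($Z{\left(z \right)} = \frac{z + 3}{z - 2} = \frac{3 + z}{-2 + z}$)
$g{\left(m \right)} = 0$ ($g{\left(m \right)} = m \left(-2\right) \frac{3 - 3}{-2 - 3} = - 2 m \frac{1}{-5} \cdot 0 = - 2 m \left(\left(- \frac{1}{5}\right) 0\right) = - 2 m 0 = 0$)
$P{\left(x \right)} = -144$ ($P{\left(x \right)} = -101 - 43 = -144$)
$\frac{35892}{P{\left(g{\left(-9 \right)} \right)}} = \frac{35892}{-144} = 35892 \left(- \frac{1}{144}\right) = - \frac{997}{4}$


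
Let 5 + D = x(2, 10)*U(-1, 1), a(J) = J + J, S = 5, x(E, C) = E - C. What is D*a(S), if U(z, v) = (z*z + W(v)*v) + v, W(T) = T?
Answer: -290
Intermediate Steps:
a(J) = 2*J
U(z, v) = v + v² + z² (U(z, v) = (z*z + v*v) + v = (z² + v²) + v = (v² + z²) + v = v + v² + z²)
D = -29 (D = -5 + (2 - 1*10)*(1 + 1² + (-1)²) = -5 + (2 - 10)*(1 + 1 + 1) = -5 - 8*3 = -5 - 24 = -29)
D*a(S) = -58*5 = -29*10 = -290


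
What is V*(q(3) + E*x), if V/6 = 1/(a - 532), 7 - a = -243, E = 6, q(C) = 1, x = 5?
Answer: -31/47 ≈ -0.65957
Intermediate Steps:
a = 250 (a = 7 - 1*(-243) = 7 + 243 = 250)
V = -1/47 (V = 6/(250 - 532) = 6/(-282) = 6*(-1/282) = -1/47 ≈ -0.021277)
V*(q(3) + E*x) = -(1 + 6*5)/47 = -(1 + 30)/47 = -1/47*31 = -31/47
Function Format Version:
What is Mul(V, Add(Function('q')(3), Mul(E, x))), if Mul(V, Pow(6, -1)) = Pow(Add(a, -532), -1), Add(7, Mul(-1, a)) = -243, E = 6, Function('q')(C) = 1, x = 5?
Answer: Rational(-31, 47) ≈ -0.65957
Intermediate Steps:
a = 250 (a = Add(7, Mul(-1, -243)) = Add(7, 243) = 250)
V = Rational(-1, 47) (V = Mul(6, Pow(Add(250, -532), -1)) = Mul(6, Pow(-282, -1)) = Mul(6, Rational(-1, 282)) = Rational(-1, 47) ≈ -0.021277)
Mul(V, Add(Function('q')(3), Mul(E, x))) = Mul(Rational(-1, 47), Add(1, Mul(6, 5))) = Mul(Rational(-1, 47), Add(1, 30)) = Mul(Rational(-1, 47), 31) = Rational(-31, 47)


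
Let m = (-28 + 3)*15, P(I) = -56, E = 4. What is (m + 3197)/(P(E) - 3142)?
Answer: -1411/1599 ≈ -0.88243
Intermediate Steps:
m = -375 (m = -25*15 = -375)
(m + 3197)/(P(E) - 3142) = (-375 + 3197)/(-56 - 3142) = 2822/(-3198) = 2822*(-1/3198) = -1411/1599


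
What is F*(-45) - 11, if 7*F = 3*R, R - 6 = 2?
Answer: -1157/7 ≈ -165.29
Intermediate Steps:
R = 8 (R = 6 + 2 = 8)
F = 24/7 (F = (3*8)/7 = (1/7)*24 = 24/7 ≈ 3.4286)
F*(-45) - 11 = (24/7)*(-45) - 11 = -1080/7 - 11 = -1157/7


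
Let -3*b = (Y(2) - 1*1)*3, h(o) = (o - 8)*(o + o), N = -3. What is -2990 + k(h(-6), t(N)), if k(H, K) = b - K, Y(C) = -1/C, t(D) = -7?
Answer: -5963/2 ≈ -2981.5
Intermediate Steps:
h(o) = 2*o*(-8 + o) (h(o) = (-8 + o)*(2*o) = 2*o*(-8 + o))
b = 3/2 (b = -(-1/2 - 1*1)*3/3 = -(-1*1/2 - 1)*3/3 = -(-1/2 - 1)*3/3 = -(-1)*3/2 = -1/3*(-9/2) = 3/2 ≈ 1.5000)
k(H, K) = 3/2 - K
-2990 + k(h(-6), t(N)) = -2990 + (3/2 - 1*(-7)) = -2990 + (3/2 + 7) = -2990 + 17/2 = -5963/2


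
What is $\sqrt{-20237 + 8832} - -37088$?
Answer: $37088 + i \sqrt{11405} \approx 37088.0 + 106.79 i$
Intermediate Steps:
$\sqrt{-20237 + 8832} - -37088 = \sqrt{-11405} + 37088 = i \sqrt{11405} + 37088 = 37088 + i \sqrt{11405}$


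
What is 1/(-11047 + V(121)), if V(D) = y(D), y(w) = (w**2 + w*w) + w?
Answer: 1/18356 ≈ 5.4478e-5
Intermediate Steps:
y(w) = w + 2*w**2 (y(w) = (w**2 + w**2) + w = 2*w**2 + w = w + 2*w**2)
V(D) = D*(1 + 2*D)
1/(-11047 + V(121)) = 1/(-11047 + 121*(1 + 2*121)) = 1/(-11047 + 121*(1 + 242)) = 1/(-11047 + 121*243) = 1/(-11047 + 29403) = 1/18356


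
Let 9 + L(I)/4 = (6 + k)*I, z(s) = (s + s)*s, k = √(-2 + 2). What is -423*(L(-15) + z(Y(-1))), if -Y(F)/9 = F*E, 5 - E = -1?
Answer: -2299428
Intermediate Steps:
E = 6 (E = 5 - 1*(-1) = 5 + 1 = 6)
k = 0 (k = √0 = 0)
Y(F) = -54*F (Y(F) = -9*F*6 = -54*F)
z(s) = 2*s² (z(s) = (2*s)*s = 2*s²)
L(I) = -36 + 24*I (L(I) = -36 + 4*((6 + 0)*I) = -36 + 4*(6*I) = -36 + 24*I)
-423*(L(-15) + z(Y(-1))) = -423*((-36 + 24*(-15)) + 2*(-54*(-1))²) = -423*((-36 - 360) + 2*54²) = -423*(-396 + 2*2916) = -423*(-396 + 5832) = -423*5436 = -2299428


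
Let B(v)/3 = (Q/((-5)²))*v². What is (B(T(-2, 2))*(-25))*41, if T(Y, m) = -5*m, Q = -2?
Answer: 24600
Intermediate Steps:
B(v) = -6*v²/25 (B(v) = 3*((-2/((-5)²))*v²) = 3*((-2/25)*v²) = 3*((-2*1/25)*v²) = 3*(-2*v²/25) = -6*v²/25)
(B(T(-2, 2))*(-25))*41 = (-6*(-5*2)²/25*(-25))*41 = (-6/25*(-10)²*(-25))*41 = (-6/25*100*(-25))*41 = -24*(-25)*41 = 600*41 = 24600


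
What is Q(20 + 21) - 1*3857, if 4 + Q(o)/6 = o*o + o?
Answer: 6451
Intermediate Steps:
Q(o) = -24 + 6*o + 6*o² (Q(o) = -24 + 6*(o*o + o) = -24 + 6*(o² + o) = -24 + 6*(o + o²) = -24 + (6*o + 6*o²) = -24 + 6*o + 6*o²)
Q(20 + 21) - 1*3857 = (-24 + 6*(20 + 21) + 6*(20 + 21)²) - 1*3857 = (-24 + 6*41 + 6*41²) - 3857 = (-24 + 246 + 6*1681) - 3857 = (-24 + 246 + 10086) - 3857 = 10308 - 3857 = 6451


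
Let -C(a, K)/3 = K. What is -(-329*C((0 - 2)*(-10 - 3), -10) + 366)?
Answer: 9504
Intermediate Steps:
C(a, K) = -3*K
-(-329*C((0 - 2)*(-10 - 3), -10) + 366) = -(-(-987)*(-10) + 366) = -(-329*30 + 366) = -(-9870 + 366) = -1*(-9504) = 9504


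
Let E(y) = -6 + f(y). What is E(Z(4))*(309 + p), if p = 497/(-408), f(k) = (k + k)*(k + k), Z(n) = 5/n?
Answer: 125575/1632 ≈ 76.945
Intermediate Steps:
f(k) = 4*k**2 (f(k) = (2*k)*(2*k) = 4*k**2)
p = -497/408 (p = 497*(-1/408) = -497/408 ≈ -1.2181)
E(y) = -6 + 4*y**2
E(Z(4))*(309 + p) = (-6 + 4*(5/4)**2)*(309 - 497/408) = (-6 + 4*(5*(1/4))**2)*(125575/408) = (-6 + 4*(5/4)**2)*(125575/408) = (-6 + 4*(25/16))*(125575/408) = (-6 + 25/4)*(125575/408) = (1/4)*(125575/408) = 125575/1632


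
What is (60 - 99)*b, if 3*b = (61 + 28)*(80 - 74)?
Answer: -6942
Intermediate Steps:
b = 178 (b = ((61 + 28)*(80 - 74))/3 = (89*6)/3 = (⅓)*534 = 178)
(60 - 99)*b = (60 - 99)*178 = -39*178 = -6942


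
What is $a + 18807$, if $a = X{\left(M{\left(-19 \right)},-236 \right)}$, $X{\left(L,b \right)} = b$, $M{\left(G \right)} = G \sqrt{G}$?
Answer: $18571$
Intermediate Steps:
$M{\left(G \right)} = G^{\frac{3}{2}}$
$a = -236$
$a + 18807 = -236 + 18807 = 18571$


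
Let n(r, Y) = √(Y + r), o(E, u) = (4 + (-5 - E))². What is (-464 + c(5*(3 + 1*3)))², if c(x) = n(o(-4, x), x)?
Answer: (464 - √39)² ≈ 2.0954e+5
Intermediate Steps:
o(E, u) = (-1 - E)²
c(x) = √(9 + x) (c(x) = √(x + (1 - 4)²) = √(x + (-3)²) = √(x + 9) = √(9 + x))
(-464 + c(5*(3 + 1*3)))² = (-464 + √(9 + 5*(3 + 1*3)))² = (-464 + √(9 + 5*(3 + 3)))² = (-464 + √(9 + 5*6))² = (-464 + √(9 + 30))² = (-464 + √39)²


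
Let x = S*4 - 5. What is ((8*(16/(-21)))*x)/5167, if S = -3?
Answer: 2176/108507 ≈ 0.020054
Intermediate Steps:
x = -17 (x = -3*4 - 5 = -12 - 5 = -17)
((8*(16/(-21)))*x)/5167 = ((8*(16/(-21)))*(-17))/5167 = ((8*(16*(-1/21)))*(-17))*(1/5167) = ((8*(-16/21))*(-17))*(1/5167) = -128/21*(-17)*(1/5167) = (2176/21)*(1/5167) = 2176/108507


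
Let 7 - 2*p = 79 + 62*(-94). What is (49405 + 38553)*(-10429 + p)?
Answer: -664170858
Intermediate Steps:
p = 2878 (p = 7/2 - (79 + 62*(-94))/2 = 7/2 - (79 - 5828)/2 = 7/2 - ½*(-5749) = 7/2 + 5749/2 = 2878)
(49405 + 38553)*(-10429 + p) = (49405 + 38553)*(-10429 + 2878) = 87958*(-7551) = -664170858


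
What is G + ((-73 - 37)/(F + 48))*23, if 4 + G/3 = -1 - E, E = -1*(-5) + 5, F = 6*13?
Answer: -4100/63 ≈ -65.079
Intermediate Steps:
F = 78
E = 10 (E = 5 + 5 = 10)
G = -45 (G = -12 + 3*(-1 - 1*10) = -12 + 3*(-1 - 10) = -12 + 3*(-11) = -12 - 33 = -45)
G + ((-73 - 37)/(F + 48))*23 = -45 + ((-73 - 37)/(78 + 48))*23 = -45 - 110/126*23 = -45 - 110*1/126*23 = -45 - 55/63*23 = -45 - 1265/63 = -4100/63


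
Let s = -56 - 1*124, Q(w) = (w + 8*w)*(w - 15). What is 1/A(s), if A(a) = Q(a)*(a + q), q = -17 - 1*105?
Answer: -1/95401800 ≈ -1.0482e-8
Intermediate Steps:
q = -122 (q = -17 - 105 = -122)
Q(w) = 9*w*(-15 + w) (Q(w) = (9*w)*(-15 + w) = 9*w*(-15 + w))
s = -180 (s = -56 - 124 = -180)
A(a) = 9*a*(-122 + a)*(-15 + a) (A(a) = (9*a*(-15 + a))*(a - 122) = (9*a*(-15 + a))*(-122 + a) = 9*a*(-122 + a)*(-15 + a))
1/A(s) = 1/(9*(-180)*(-122 - 180)*(-15 - 180)) = 1/(9*(-180)*(-302)*(-195)) = 1/(-95401800) = -1/95401800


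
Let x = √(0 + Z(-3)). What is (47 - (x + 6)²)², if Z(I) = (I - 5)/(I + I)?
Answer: 2569/9 - 464*√3/3 ≈ 17.554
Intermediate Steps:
Z(I) = (-5 + I)/(2*I) (Z(I) = (-5 + I)/((2*I)) = (-5 + I)*(1/(2*I)) = (-5 + I)/(2*I))
x = 2*√3/3 (x = √(0 + (½)*(-5 - 3)/(-3)) = √(0 + (½)*(-⅓)*(-8)) = √(0 + 4/3) = √(4/3) = 2*√3/3 ≈ 1.1547)
(47 - (x + 6)²)² = (47 - (2*√3/3 + 6)²)² = (47 - (6 + 2*√3/3)²)²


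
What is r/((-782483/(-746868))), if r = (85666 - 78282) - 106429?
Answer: -73973541060/782483 ≈ -94537.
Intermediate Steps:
r = -99045 (r = 7384 - 106429 = -99045)
r/((-782483/(-746868))) = -99045/((-782483/(-746868))) = -99045/((-782483*(-1/746868))) = -99045/782483/746868 = -99045*746868/782483 = -73973541060/782483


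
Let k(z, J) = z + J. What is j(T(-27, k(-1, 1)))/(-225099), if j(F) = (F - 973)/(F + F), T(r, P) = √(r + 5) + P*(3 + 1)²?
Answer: -1/450198 - 139*I*√22/1414908 ≈ -2.2212e-6 - 0.00046078*I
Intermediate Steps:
k(z, J) = J + z
T(r, P) = √(5 + r) + 16*P (T(r, P) = √(5 + r) + P*4² = √(5 + r) + P*16 = √(5 + r) + 16*P)
j(F) = (-973 + F)/(2*F) (j(F) = (-973 + F)/((2*F)) = (-973 + F)*(1/(2*F)) = (-973 + F)/(2*F))
j(T(-27, k(-1, 1)))/(-225099) = ((-973 + (√(5 - 27) + 16*(1 - 1)))/(2*(√(5 - 27) + 16*(1 - 1))))/(-225099) = ((-973 + (√(-22) + 16*0))/(2*(√(-22) + 16*0)))*(-1/225099) = ((-973 + (I*√22 + 0))/(2*(I*√22 + 0)))*(-1/225099) = ((-973 + I*√22)/(2*((I*√22))))*(-1/225099) = ((-I*√22/22)*(-973 + I*√22)/2)*(-1/225099) = -I*√22*(-973 + I*√22)/44*(-1/225099) = I*√22*(-973 + I*√22)/9904356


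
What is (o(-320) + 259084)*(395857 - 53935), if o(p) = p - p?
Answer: 88586519448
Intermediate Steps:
o(p) = 0
(o(-320) + 259084)*(395857 - 53935) = (0 + 259084)*(395857 - 53935) = 259084*341922 = 88586519448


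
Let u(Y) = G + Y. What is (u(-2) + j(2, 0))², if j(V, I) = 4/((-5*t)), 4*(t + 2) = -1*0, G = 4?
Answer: 144/25 ≈ 5.7600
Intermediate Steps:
t = -2 (t = -2 + (-1*0)/4 = -2 + (¼)*0 = -2 + 0 = -2)
u(Y) = 4 + Y
j(V, I) = ⅖ (j(V, I) = 4/((-5*(-2))) = 4/10 = 4*(⅒) = ⅖)
(u(-2) + j(2, 0))² = ((4 - 2) + ⅖)² = (2 + ⅖)² = (12/5)² = 144/25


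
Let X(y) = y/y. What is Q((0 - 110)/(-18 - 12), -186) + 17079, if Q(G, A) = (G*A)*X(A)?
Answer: 16397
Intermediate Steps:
X(y) = 1
Q(G, A) = A*G (Q(G, A) = (G*A)*1 = (A*G)*1 = A*G)
Q((0 - 110)/(-18 - 12), -186) + 17079 = -186*(0 - 110)/(-18 - 12) + 17079 = -(-20460)/(-30) + 17079 = -(-20460)*(-1)/30 + 17079 = -186*11/3 + 17079 = -682 + 17079 = 16397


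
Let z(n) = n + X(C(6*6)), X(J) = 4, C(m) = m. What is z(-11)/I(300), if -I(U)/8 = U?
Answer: 7/2400 ≈ 0.0029167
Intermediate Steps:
z(n) = 4 + n (z(n) = n + 4 = 4 + n)
I(U) = -8*U
z(-11)/I(300) = (4 - 11)/((-8*300)) = -7/(-2400) = -7*(-1/2400) = 7/2400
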